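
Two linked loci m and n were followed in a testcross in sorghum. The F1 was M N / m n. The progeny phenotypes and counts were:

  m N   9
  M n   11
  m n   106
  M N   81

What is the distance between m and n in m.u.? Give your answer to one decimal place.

The recombinant classes are M n and m N: 11 + 9 = 20.
Recombination frequency = 20/207 = 0.0966 ≈ 9.7%, i.e. 9.7 m.u.

9.7 m.u.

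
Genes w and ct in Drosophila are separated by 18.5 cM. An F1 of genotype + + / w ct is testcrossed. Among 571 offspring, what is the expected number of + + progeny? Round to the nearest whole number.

233

A map distance of 18.5 cM corresponds to a recombination frequency of 0.185.
The F1 is + + / w ct, so + + is a parental gamete class with expected frequency (1 − r)/2 = 0.815/2 = 0.4075.
Expected number = 0.4075 × 571 = 232.68 ≈ 233.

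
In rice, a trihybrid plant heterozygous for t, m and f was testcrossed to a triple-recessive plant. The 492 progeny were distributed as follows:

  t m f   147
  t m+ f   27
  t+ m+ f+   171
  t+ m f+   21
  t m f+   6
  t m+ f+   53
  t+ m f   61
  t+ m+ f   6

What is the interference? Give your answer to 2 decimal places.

The two most frequent reciprocal classes, t m f and t+ m+ f+, are the parental types, so the F1 was t m f / t+ m+ f+.
The two rarest classes, t m f+ and t+ m+ f, are the double crossovers. Comparing them with the parentals, only the f allele has switched, so f is the middle locus and the order is t – f – m.
t–f: (114 + 12)/492 = 0.2561; f–m: (48 + 12)/492 = 0.1220.
Expected DCO frequency = 0.2561 × 0.1220 ≈ 0.03124; observed = 12/492 ≈ 0.02439.
Coefficient of coincidence = 0.02439/0.03124 ≈ 0.78; interference = 1 − 0.78 = 0.22.

0.22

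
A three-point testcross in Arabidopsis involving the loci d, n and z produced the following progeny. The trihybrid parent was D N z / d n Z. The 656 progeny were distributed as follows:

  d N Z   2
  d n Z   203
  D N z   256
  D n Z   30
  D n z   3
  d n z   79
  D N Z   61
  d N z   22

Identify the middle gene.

The two rarest classes, D n z and d N Z, are the double crossovers. Comparing them with the parentals, only the n allele has switched, so n is the middle locus and the order is d – n – z.

n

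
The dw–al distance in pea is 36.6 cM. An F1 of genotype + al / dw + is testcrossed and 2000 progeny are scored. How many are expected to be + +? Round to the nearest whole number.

A map distance of 36.6 cM corresponds to a recombination frequency of 0.366.
The F1 is + al / dw +, so + + is a recombinant gamete class with expected frequency r/2 = 0.366/2 = 0.1830.
Expected number = 0.1830 × 2000 = 366.00 ≈ 366.

366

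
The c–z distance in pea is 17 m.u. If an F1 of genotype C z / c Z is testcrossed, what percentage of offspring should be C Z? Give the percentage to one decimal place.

A map distance of 17 m.u. corresponds to a recombination frequency of 0.170.
The F1 is C z / c Z, so C Z is a recombinant gamete class with expected frequency r/2 = 0.170/2 = 0.0850.
That is 0.0850 = 8.5% of the progeny.

8.5%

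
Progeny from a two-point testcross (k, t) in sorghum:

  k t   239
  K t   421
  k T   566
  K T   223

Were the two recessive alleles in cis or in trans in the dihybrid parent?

The two most frequent classes are K t (421) and k T (566); these are the parental (non-recombinant) types.
So the F1 carried K t on one chromosome and k T on the other — the recessive alleles are on opposite chromosomes (trans / repulsion).

trans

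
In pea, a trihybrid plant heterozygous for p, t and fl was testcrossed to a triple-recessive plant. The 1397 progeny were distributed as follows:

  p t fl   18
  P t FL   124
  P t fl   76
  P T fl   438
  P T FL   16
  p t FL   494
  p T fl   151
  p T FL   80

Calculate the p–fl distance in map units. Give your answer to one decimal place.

The two most frequent reciprocal classes, p t FL and P T fl, are the parental types, so the F1 was p t FL / P T fl.
The two rarest classes, p t fl and P T FL, are the double crossovers. Comparing them with the parentals, only the fl allele has switched, so fl is the middle locus and the order is t – fl – p.
Crossovers in the fl–p interval produce the single-crossover classes P t FL and p T fl (124 + 151 = 275) plus the double crossovers (34).
RF(fl–p) = (275 + 34) / 1397 = 309/1397 = 0.2212 → 22.1 map units.

22.1 map units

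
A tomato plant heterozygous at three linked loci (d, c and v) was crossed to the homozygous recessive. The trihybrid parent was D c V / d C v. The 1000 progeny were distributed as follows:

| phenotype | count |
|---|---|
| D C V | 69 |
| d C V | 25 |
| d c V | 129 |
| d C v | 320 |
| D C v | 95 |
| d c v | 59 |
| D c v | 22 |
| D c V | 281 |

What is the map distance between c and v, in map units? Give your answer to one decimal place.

17.5 map units

The two rarest classes, D c v and d C V, are the double crossovers. Comparing them with the parentals, only the v allele has switched, so v is the middle locus and the order is c – v – d.
Crossovers in the c–v interval produce the single-crossover classes D C V and d c v (69 + 59 = 128) plus the double crossovers (47).
RF(c–v) = (128 + 47) / 1000 = 175/1000 = 0.1750 → 17.5 map units.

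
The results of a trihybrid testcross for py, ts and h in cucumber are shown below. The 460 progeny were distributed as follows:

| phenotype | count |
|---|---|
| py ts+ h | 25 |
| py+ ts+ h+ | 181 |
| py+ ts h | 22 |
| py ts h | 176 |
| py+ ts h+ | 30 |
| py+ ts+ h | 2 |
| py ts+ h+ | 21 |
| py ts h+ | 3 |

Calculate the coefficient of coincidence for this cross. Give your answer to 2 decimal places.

The two most frequent reciprocal classes, py ts h and py+ ts+ h+, are the parental types, so the F1 was py ts h / py+ ts+ h+.
The two rarest classes, py ts h+ and py+ ts+ h, are the double crossovers. Comparing them with the parentals, only the h allele has switched, so h is the middle locus and the order is ts – h – py.
ts–h: (55 + 5)/460 = 0.1304; h–py: (43 + 5)/460 = 0.1043.
Expected DCO frequency = 0.1304 × 0.1043 ≈ 0.01360; observed = 5/460 ≈ 0.01087.
Coefficient of coincidence = 0.01087/0.01360 ≈ 0.80.

0.80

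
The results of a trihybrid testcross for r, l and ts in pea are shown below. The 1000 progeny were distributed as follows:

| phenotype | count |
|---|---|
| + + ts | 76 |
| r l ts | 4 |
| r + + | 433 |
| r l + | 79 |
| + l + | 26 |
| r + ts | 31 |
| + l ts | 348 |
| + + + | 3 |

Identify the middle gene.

r

The two most frequent reciprocal classes, + l ts and r + +, are the parental types, so the F1 was + l ts / r + +.
The two rarest classes, r l ts and + + +, are the double crossovers. Comparing them with the parentals, only the r allele has switched, so r is the middle locus and the order is l – r – ts.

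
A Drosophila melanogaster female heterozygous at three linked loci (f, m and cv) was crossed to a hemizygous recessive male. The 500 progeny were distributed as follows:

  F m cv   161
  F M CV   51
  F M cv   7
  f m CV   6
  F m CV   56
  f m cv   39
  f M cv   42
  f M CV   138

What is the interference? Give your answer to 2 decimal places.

The two most frequent reciprocal classes, f M CV and F m cv, are the parental types, so the F1 was f M CV / F m cv.
The two rarest classes, f m CV and F M cv, are the double crossovers. Comparing them with the parentals, only the m allele has switched, so m is the middle locus and the order is f – m – cv.
f–m: (90 + 13)/500 = 0.2060; m–cv: (98 + 13)/500 = 0.2220.
Expected DCO frequency = 0.2060 × 0.2220 ≈ 0.04573; observed = 13/500 ≈ 0.02600.
Coefficient of coincidence = 0.02600/0.04573 ≈ 0.57; interference = 1 − 0.57 = 0.43.

0.43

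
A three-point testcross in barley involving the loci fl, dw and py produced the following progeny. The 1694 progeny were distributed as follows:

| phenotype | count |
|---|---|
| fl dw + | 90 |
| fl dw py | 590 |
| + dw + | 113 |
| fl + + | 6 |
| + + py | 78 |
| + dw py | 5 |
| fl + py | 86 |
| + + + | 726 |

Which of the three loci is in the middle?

fl

The two most frequent reciprocal classes, fl dw py and + + +, are the parental types, so the F1 was fl dw py / + + +.
The two rarest classes, + dw py and fl + +, are the double crossovers. Comparing them with the parentals, only the fl allele has switched, so fl is the middle locus and the order is py – fl – dw.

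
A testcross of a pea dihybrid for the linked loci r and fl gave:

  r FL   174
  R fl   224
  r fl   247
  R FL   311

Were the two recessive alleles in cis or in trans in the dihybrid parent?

The two most frequent classes are R FL (311) and r fl (247); these are the parental (non-recombinant) types.
So the F1 carried R FL on one chromosome and r fl on the other — the recessive alleles are on the same chromosome (cis / coupling).

cis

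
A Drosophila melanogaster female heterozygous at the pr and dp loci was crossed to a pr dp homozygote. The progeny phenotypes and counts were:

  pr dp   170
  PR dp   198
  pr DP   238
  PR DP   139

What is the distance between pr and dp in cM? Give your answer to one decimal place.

41.5 cM

The two most frequent classes, PR dp (198) and pr DP (238), are the parental types, so the F1 was PR dp / pr DP.
The recombinant classes are PR DP and pr dp: 139 + 170 = 309.
Recombination frequency = 309/745 = 0.4148 ≈ 41.5%, i.e. 41.5 cM.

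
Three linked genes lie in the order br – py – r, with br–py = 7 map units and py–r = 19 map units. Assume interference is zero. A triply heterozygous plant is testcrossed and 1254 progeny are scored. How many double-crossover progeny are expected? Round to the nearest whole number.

17

Map distances give recombination frequencies of 0.070 and 0.190 for the two intervals.
With no interference, expected double-crossover frequency = 0.070 × 0.190 = 0.01330.
Expected number = 0.01330 × 1254 = 16.68 ≈ 17.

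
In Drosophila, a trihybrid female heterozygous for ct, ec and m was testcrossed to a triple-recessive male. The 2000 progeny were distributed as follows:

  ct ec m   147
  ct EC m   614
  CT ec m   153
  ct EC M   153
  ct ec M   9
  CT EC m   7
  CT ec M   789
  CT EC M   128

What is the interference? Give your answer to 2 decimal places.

The two most frequent reciprocal classes, CT ec M and ct EC m, are the parental types, so the F1 was CT ec M / ct EC m.
The two rarest classes, ct ec M and CT EC m, are the double crossovers. Comparing them with the parentals, only the ct allele has switched, so ct is the middle locus and the order is ec – ct – m.
ec–ct: (275 + 16)/2000 = 0.1455; ct–m: (306 + 16)/2000 = 0.1610.
Expected DCO frequency = 0.1455 × 0.1610 ≈ 0.02343; observed = 16/2000 ≈ 0.00800.
Coefficient of coincidence = 0.00800/0.02343 ≈ 0.34; interference = 1 − 0.34 = 0.66.

0.66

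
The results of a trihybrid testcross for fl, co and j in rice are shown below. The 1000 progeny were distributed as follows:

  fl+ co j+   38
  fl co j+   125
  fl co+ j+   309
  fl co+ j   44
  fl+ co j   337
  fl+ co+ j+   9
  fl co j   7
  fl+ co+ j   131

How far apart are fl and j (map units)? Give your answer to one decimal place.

The two most frequent reciprocal classes, fl+ co j and fl co+ j+, are the parental types, so the F1 was fl+ co j / fl co+ j+.
The two rarest classes, fl co j and fl+ co+ j+, are the double crossovers. Comparing them with the parentals, only the fl allele has switched, so fl is the middle locus and the order is co – fl – j.
Crossovers in the fl–j interval produce the single-crossover classes fl+ co j+ and fl co+ j (38 + 44 = 82) plus the double crossovers (16).
RF(fl–j) = (82 + 16) / 1000 = 98/1000 = 0.0980 → 9.8 map units.

9.8 map units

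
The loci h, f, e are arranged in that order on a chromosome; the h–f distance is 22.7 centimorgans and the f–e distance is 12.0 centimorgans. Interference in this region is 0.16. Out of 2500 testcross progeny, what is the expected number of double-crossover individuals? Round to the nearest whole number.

57

Map distances give recombination frequencies of 0.227 and 0.120 for the two intervals.
With interference 0.16 (so coincidence = 0.84), expected double-crossover frequency = 0.227 × 0.120 × 0.84 = 0.02288.
Expected number = 0.02288 × 2500 = 57.20 ≈ 57.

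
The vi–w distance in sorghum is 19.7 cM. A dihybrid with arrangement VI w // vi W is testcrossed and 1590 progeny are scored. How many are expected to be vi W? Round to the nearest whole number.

638

A map distance of 19.7 cM corresponds to a recombination frequency of 0.197.
The F1 is VI w / vi W, so vi W is a parental gamete class with expected frequency (1 − r)/2 = 0.803/2 = 0.4015.
Expected number = 0.4015 × 1590 = 638.38 ≈ 638.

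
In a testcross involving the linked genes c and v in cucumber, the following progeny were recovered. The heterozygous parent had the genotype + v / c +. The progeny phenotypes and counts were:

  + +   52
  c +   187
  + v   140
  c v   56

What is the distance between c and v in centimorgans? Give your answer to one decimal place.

The recombinant classes are + + and c v: 52 + 56 = 108.
Recombination frequency = 108/435 = 0.2483 ≈ 24.8%, i.e. 24.8 centimorgans.

24.8 centimorgans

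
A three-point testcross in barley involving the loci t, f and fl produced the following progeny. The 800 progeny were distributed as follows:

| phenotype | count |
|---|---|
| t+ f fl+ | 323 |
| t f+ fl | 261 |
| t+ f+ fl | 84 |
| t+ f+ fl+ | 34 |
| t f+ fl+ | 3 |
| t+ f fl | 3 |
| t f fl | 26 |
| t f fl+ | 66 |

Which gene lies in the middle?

fl

The two most frequent reciprocal classes, t+ f fl+ and t f+ fl, are the parental types, so the F1 was t+ f fl+ / t f+ fl.
The two rarest classes, t+ f fl and t f+ fl+, are the double crossovers. Comparing them with the parentals, only the fl allele has switched, so fl is the middle locus and the order is t – fl – f.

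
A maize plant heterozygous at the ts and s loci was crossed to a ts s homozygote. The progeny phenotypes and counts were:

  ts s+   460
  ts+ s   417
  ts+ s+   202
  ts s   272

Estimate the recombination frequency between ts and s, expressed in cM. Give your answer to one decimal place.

35.1 cM

The two most frequent classes, ts+ s (417) and ts s+ (460), are the parental types, so the F1 was ts+ s / ts s+.
The recombinant classes are ts+ s+ and ts s: 202 + 272 = 474.
Recombination frequency = 474/1351 = 0.3509 ≈ 35.1%, i.e. 35.1 cM.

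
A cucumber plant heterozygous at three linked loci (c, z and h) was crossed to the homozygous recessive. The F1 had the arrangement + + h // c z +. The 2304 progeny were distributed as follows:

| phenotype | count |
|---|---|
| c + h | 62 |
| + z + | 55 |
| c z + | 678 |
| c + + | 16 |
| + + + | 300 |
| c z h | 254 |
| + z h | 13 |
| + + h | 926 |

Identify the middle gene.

z

The two rarest classes, + z h and c + +, are the double crossovers. Comparing them with the parentals, only the z allele has switched, so z is the middle locus and the order is h – z – c.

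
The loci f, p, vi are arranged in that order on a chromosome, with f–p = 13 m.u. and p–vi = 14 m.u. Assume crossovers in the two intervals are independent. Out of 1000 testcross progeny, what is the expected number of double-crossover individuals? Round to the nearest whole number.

18

Map distances give recombination frequencies of 0.130 and 0.140 for the two intervals.
With no interference, expected double-crossover frequency = 0.130 × 0.140 = 0.01820.
Expected number = 0.01820 × 1000 = 18.20 ≈ 18.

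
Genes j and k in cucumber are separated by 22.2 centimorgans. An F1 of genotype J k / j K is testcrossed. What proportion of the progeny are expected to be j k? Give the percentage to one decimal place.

A map distance of 22.2 centimorgans corresponds to a recombination frequency of 0.222.
The F1 is J k / j K, so j k is a recombinant gamete class with expected frequency r/2 = 0.222/2 = 0.1110.
That is 0.1110 = 11.1% of the progeny.

11.1%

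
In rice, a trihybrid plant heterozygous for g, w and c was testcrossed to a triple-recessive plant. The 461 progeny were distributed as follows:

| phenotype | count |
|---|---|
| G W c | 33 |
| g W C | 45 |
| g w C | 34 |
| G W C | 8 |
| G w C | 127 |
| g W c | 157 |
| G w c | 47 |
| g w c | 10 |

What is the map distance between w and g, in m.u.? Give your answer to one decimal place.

The two most frequent reciprocal classes, g W c and G w C, are the parental types, so the F1 was g W c / G w C.
The two rarest classes, g w c and G W C, are the double crossovers. Comparing them with the parentals, only the w allele has switched, so w is the middle locus and the order is c – w – g.
Crossovers in the w–g interval produce the single-crossover classes G W c and g w C (33 + 34 = 67) plus the double crossovers (18).
RF(w–g) = (67 + 18) / 461 = 85/461 = 0.1844 → 18.4 m.u.

18.4 m.u.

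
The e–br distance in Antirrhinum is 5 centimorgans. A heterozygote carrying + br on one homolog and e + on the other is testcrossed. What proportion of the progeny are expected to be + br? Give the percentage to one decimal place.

47.5%

A map distance of 5 centimorgans corresponds to a recombination frequency of 0.050.
The F1 is + br / e +, so + br is a parental gamete class with expected frequency (1 − r)/2 = 0.950/2 = 0.4750.
That is 0.4750 = 47.5% of the progeny.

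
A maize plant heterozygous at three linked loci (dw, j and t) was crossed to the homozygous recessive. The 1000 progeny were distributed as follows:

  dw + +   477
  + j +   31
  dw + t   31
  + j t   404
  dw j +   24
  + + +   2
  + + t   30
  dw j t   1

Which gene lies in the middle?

The two most frequent reciprocal classes, + j t and dw + +, are the parental types, so the F1 was + j t / dw + +.
The two rarest classes, dw j t and + + +, are the double crossovers. Comparing them with the parentals, only the dw allele has switched, so dw is the middle locus and the order is t – dw – j.

dw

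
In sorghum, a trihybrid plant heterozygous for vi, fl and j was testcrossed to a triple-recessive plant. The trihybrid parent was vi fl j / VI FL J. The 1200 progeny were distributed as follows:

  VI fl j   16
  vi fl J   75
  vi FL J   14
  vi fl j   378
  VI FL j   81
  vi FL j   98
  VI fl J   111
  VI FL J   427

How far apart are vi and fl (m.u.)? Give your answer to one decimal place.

The two rarest classes, VI fl j and vi FL J, are the double crossovers. Comparing them with the parentals, only the vi allele has switched, so vi is the middle locus and the order is j – vi – fl.
Crossovers in the vi–fl interval produce the single-crossover classes vi FL j and VI fl J (98 + 111 = 209) plus the double crossovers (30).
RF(vi–fl) = (209 + 30) / 1200 = 239/1200 = 0.1992 → 19.9 m.u.

19.9 m.u.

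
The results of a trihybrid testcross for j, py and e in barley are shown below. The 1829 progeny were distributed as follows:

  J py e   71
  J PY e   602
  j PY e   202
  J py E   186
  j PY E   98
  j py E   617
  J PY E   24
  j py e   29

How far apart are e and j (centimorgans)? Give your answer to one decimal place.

The two most frequent reciprocal classes, j py E and J PY e, are the parental types, so the F1 was j py E / J PY e.
The two rarest classes, j py e and J PY E, are the double crossovers. Comparing them with the parentals, only the e allele has switched, so e is the middle locus and the order is j – e – py.
Crossovers in the j–e interval produce the single-crossover classes J py E and j PY e (186 + 202 = 388) plus the double crossovers (53).
RF(j–e) = (388 + 53) / 1829 = 441/1829 = 0.2411 → 24.1 centimorgans.

24.1 centimorgans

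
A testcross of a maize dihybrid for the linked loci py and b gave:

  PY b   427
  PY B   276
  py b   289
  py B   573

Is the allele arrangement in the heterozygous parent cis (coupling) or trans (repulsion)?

trans

The two most frequent classes are PY b (427) and py B (573); these are the parental (non-recombinant) types.
So the F1 carried PY b on one chromosome and py B on the other — the recessive alleles are on opposite chromosomes (trans / repulsion).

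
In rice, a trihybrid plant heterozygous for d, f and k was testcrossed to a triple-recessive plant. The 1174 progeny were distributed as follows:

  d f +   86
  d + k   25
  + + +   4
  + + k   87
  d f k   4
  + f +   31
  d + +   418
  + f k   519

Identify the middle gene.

The two most frequent reciprocal classes, + f k and d + +, are the parental types, so the F1 was + f k / d + +.
The two rarest classes, d f k and + + +, are the double crossovers. Comparing them with the parentals, only the d allele has switched, so d is the middle locus and the order is k – d – f.

d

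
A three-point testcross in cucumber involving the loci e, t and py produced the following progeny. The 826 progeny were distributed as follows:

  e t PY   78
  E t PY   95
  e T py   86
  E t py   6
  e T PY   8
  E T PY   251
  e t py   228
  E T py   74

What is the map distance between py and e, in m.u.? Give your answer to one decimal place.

20.1 m.u.

The two most frequent reciprocal classes, E T PY and e t py, are the parental types, so the F1 was E T PY / e t py.
The two rarest classes, e T PY and E t py, are the double crossovers. Comparing them with the parentals, only the e allele has switched, so e is the middle locus and the order is py – e – t.
Crossovers in the py–e interval produce the single-crossover classes E T py and e t PY (74 + 78 = 152) plus the double crossovers (14).
RF(py–e) = (152 + 14) / 826 = 166/826 = 0.2010 → 20.1 m.u.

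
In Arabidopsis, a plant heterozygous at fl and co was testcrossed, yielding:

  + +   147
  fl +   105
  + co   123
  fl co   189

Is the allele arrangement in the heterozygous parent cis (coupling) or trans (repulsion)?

The two most frequent classes are + + (147) and fl co (189); these are the parental (non-recombinant) types.
So the F1 carried + + on one chromosome and fl co on the other — the recessive alleles are on the same chromosome (cis / coupling).

cis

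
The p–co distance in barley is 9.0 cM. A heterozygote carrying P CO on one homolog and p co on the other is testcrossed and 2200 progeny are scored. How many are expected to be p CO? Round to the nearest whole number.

A map distance of 9.0 cM corresponds to a recombination frequency of 0.090.
The F1 is P CO / p co, so p CO is a recombinant gamete class with expected frequency r/2 = 0.090/2 = 0.0450.
Expected number = 0.0450 × 2200 = 99.00 ≈ 99.

99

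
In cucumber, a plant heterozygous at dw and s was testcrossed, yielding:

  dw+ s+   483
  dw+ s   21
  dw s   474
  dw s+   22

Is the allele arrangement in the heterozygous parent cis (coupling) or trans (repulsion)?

The two most frequent classes are dw+ s+ (483) and dw s (474); these are the parental (non-recombinant) types.
So the F1 carried dw+ s+ on one chromosome and dw s on the other — the recessive alleles are on the same chromosome (cis / coupling).

cis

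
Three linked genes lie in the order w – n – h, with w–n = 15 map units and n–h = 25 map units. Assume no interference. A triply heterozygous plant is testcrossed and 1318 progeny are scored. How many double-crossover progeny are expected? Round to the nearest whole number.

Map distances give recombination frequencies of 0.150 and 0.250 for the two intervals.
With no interference, expected double-crossover frequency = 0.150 × 0.250 = 0.03750.
Expected number = 0.03750 × 1318 = 49.42 ≈ 49.

49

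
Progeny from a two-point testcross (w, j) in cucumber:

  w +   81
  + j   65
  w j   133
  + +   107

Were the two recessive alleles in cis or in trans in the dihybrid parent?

The two most frequent classes are + + (107) and w j (133); these are the parental (non-recombinant) types.
So the F1 carried + + on one chromosome and w j on the other — the recessive alleles are on the same chromosome (cis / coupling).

cis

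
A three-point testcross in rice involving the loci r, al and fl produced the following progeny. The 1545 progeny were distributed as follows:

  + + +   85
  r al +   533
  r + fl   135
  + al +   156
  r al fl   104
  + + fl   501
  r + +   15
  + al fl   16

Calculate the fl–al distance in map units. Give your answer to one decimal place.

The two most frequent reciprocal classes, r al + and + + fl, are the parental types, so the F1 was r al + / + + fl.
The two rarest classes, r + + and + al fl, are the double crossovers. Comparing them with the parentals, only the al allele has switched, so al is the middle locus and the order is r – al – fl.
Crossovers in the al–fl interval produce the single-crossover classes r al fl and + + + (104 + 85 = 189) plus the double crossovers (31).
RF(al–fl) = (189 + 31) / 1545 = 220/1545 = 0.1424 → 14.2 map units.

14.2 map units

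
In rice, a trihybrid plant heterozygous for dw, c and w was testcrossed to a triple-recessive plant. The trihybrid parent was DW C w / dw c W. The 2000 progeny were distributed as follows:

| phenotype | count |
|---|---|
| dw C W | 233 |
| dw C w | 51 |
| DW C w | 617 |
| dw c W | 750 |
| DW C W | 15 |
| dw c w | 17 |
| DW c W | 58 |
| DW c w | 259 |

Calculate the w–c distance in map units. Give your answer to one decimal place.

The two rarest classes, DW C W and dw c w, are the double crossovers. Comparing them with the parentals, only the w allele has switched, so w is the middle locus and the order is c – w – dw.
Crossovers in the c–w interval produce the single-crossover classes DW c w and dw C W (259 + 233 = 492) plus the double crossovers (32).
RF(c–w) = (492 + 32) / 2000 = 524/2000 = 0.2620 → 26.2 map units.

26.2 map units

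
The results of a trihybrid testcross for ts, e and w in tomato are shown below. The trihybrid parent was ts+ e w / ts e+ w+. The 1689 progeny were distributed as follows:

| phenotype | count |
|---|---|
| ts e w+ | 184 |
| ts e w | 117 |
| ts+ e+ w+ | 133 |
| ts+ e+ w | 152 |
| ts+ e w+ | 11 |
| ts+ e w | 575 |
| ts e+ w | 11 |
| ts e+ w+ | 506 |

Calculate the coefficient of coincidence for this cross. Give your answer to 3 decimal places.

The two rarest classes, ts+ e w+ and ts e+ w, are the double crossovers. Comparing them with the parentals, only the w allele has switched, so w is the middle locus and the order is e – w – ts.
e–w: (336 + 22)/1689 = 0.2120; w–ts: (250 + 22)/1689 = 0.1610.
Expected DCO frequency = 0.2120 × 0.1610 ≈ 0.03413; observed = 22/1689 ≈ 0.01303.
Coefficient of coincidence = 0.01303/0.03413 ≈ 0.382.

0.382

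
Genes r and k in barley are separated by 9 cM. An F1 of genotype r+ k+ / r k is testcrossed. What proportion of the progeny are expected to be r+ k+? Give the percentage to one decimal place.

A map distance of 9 cM corresponds to a recombination frequency of 0.090.
The F1 is r+ k+ / r k, so r+ k+ is a parental gamete class with expected frequency (1 − r)/2 = 0.910/2 = 0.4550.
That is 0.4550 = 45.5% of the progeny.

45.5%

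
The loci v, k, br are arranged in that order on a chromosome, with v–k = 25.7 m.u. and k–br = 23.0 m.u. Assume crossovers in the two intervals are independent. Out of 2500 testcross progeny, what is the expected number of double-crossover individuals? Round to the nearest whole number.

148

Map distances give recombination frequencies of 0.257 and 0.230 for the two intervals.
With no interference, expected double-crossover frequency = 0.257 × 0.230 = 0.05911.
Expected number = 0.05911 × 2500 = 147.78 ≈ 148.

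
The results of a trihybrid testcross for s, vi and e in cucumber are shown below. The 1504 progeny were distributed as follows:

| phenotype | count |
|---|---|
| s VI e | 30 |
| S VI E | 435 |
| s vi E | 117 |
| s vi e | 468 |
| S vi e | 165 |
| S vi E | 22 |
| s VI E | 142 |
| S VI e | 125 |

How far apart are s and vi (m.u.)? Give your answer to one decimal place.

The two most frequent reciprocal classes, S VI E and s vi e, are the parental types, so the F1 was S VI E / s vi e.
The two rarest classes, S vi E and s VI e, are the double crossovers. Comparing them with the parentals, only the vi allele has switched, so vi is the middle locus and the order is s – vi – e.
Crossovers in the s–vi interval produce the single-crossover classes s VI E and S vi e (142 + 165 = 307) plus the double crossovers (52).
RF(s–vi) = (307 + 52) / 1504 = 359/1504 = 0.2387 → 23.9 m.u.

23.9 m.u.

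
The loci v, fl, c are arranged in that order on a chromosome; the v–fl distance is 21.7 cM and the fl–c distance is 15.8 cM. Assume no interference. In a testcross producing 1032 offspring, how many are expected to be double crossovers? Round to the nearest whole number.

Map distances give recombination frequencies of 0.217 and 0.158 for the two intervals.
With no interference, expected double-crossover frequency = 0.217 × 0.158 = 0.03429.
Expected number = 0.03429 × 1032 = 35.38 ≈ 35.

35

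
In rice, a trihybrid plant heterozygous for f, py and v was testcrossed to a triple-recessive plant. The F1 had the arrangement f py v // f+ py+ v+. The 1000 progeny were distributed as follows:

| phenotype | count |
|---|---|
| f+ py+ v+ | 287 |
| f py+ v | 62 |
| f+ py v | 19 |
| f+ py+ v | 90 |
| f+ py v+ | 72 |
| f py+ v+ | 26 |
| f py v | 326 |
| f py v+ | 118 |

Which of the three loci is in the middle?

f

The two rarest classes, f+ py v and f py+ v+, are the double crossovers. Comparing them with the parentals, only the f allele has switched, so f is the middle locus and the order is v – f – py.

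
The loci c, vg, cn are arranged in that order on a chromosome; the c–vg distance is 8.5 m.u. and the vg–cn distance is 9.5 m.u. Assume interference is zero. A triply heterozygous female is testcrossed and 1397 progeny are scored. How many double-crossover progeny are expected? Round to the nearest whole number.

11

Map distances give recombination frequencies of 0.085 and 0.095 for the two intervals.
With no interference, expected double-crossover frequency = 0.085 × 0.095 = 0.00808.
Expected number = 0.00808 × 1397 = 11.28 ≈ 11.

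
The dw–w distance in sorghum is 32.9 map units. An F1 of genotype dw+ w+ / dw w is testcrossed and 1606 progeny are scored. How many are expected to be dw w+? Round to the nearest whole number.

A map distance of 32.9 map units corresponds to a recombination frequency of 0.329.
The F1 is dw+ w+ / dw w, so dw w+ is a recombinant gamete class with expected frequency r/2 = 0.329/2 = 0.1645.
Expected number = 0.1645 × 1606 = 264.19 ≈ 264.

264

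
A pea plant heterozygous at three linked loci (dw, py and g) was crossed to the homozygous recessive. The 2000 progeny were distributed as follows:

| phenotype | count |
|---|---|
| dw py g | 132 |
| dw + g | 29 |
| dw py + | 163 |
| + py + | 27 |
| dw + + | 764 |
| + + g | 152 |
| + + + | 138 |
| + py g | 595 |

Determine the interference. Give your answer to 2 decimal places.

The two most frequent reciprocal classes, + py g and dw + +, are the parental types, so the F1 was + py g / dw + +.
The two rarest classes, + py + and dw + g, are the double crossovers. Comparing them with the parentals, only the g allele has switched, so g is the middle locus and the order is py – g – dw.
py–g: (315 + 56)/2000 = 0.1855; g–dw: (270 + 56)/2000 = 0.1630.
Expected DCO frequency = 0.1855 × 0.1630 ≈ 0.03024; observed = 56/2000 ≈ 0.02800.
Coefficient of coincidence = 0.02800/0.03024 ≈ 0.93; interference = 1 − 0.93 = 0.07.

0.07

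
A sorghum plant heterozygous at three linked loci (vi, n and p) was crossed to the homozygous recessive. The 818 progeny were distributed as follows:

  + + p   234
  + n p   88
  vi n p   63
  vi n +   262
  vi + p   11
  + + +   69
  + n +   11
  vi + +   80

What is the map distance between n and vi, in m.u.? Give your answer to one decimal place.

23.2 m.u.

The two most frequent reciprocal classes, vi n + and + + p, are the parental types, so the F1 was vi n + / + + p.
The two rarest classes, + n + and vi + p, are the double crossovers. Comparing them with the parentals, only the vi allele has switched, so vi is the middle locus and the order is p – vi – n.
Crossovers in the vi–n interval produce the single-crossover classes vi + + and + n p (80 + 88 = 168) plus the double crossovers (22).
RF(vi–n) = (168 + 22) / 818 = 190/818 = 0.2323 → 23.2 m.u.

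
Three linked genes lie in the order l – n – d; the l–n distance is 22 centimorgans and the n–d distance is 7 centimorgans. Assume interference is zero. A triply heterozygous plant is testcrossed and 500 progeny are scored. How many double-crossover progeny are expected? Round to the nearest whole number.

Map distances give recombination frequencies of 0.220 and 0.070 for the two intervals.
With no interference, expected double-crossover frequency = 0.220 × 0.070 = 0.01540.
Expected number = 0.01540 × 500 = 7.70 ≈ 8.

8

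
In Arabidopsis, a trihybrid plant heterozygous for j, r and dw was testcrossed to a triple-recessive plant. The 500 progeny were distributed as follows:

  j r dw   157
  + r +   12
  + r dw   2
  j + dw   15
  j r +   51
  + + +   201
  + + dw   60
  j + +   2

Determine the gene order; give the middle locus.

j

The two most frequent reciprocal classes, + + + and j r dw, are the parental types, so the F1 was + + + / j r dw.
The two rarest classes, j + + and + r dw, are the double crossovers. Comparing them with the parentals, only the j allele has switched, so j is the middle locus and the order is dw – j – r.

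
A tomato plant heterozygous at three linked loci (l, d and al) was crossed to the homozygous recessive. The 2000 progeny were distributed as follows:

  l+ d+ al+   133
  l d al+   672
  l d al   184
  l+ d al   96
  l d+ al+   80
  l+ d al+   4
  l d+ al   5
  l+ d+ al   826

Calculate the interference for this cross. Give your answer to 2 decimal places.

The two most frequent reciprocal classes, l+ d+ al and l d al+, are the parental types, so the F1 was l+ d+ al / l d al+.
The two rarest classes, l d+ al and l+ d al+, are the double crossovers. Comparing them with the parentals, only the l allele has switched, so l is the middle locus and the order is d – l – al.
d–l: (176 + 9)/2000 = 0.0925; l–al: (317 + 9)/2000 = 0.1630.
Expected DCO frequency = 0.0925 × 0.1630 ≈ 0.01508; observed = 9/2000 ≈ 0.00450.
Coefficient of coincidence = 0.00450/0.01508 ≈ 0.30; interference = 1 − 0.30 = 0.70.

0.70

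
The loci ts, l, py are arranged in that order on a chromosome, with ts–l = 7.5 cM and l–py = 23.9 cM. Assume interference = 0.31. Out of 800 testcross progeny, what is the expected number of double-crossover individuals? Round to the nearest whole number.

10

Map distances give recombination frequencies of 0.075 and 0.239 for the two intervals.
With interference 0.31 (so coincidence = 0.69), expected double-crossover frequency = 0.075 × 0.239 × 0.69 = 0.01237.
Expected number = 0.01237 × 800 = 9.89 ≈ 10.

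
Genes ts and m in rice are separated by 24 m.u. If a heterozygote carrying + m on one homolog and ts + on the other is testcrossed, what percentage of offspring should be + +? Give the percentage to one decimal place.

A map distance of 24 m.u. corresponds to a recombination frequency of 0.240.
The F1 is + m / ts +, so + + is a recombinant gamete class with expected frequency r/2 = 0.240/2 = 0.1200.
That is 0.1200 = 12.0% of the progeny.

12.0%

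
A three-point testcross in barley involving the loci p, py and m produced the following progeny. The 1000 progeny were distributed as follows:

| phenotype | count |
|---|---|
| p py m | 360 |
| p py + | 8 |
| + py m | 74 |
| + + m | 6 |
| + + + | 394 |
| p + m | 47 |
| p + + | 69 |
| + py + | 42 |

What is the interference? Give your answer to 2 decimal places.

The two most frequent reciprocal classes, p py m and + + +, are the parental types, so the F1 was p py m / + + +.
The two rarest classes, p py + and + + m, are the double crossovers. Comparing them with the parentals, only the m allele has switched, so m is the middle locus and the order is py – m – p.
py–m: (89 + 14)/1000 = 0.1030; m–p: (143 + 14)/1000 = 0.1570.
Expected DCO frequency = 0.1030 × 0.1570 ≈ 0.01617; observed = 14/1000 ≈ 0.01400.
Coefficient of coincidence = 0.01400/0.01617 ≈ 0.87; interference = 1 − 0.87 = 0.13.

0.13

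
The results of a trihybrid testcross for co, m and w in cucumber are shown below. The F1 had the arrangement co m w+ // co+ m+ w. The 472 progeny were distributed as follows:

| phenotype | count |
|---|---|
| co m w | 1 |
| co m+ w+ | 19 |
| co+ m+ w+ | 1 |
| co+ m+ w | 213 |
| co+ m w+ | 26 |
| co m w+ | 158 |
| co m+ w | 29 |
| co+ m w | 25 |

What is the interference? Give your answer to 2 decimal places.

0.64

The two rarest classes, co m w and co+ m+ w+, are the double crossovers. Comparing them with the parentals, only the w allele has switched, so w is the middle locus and the order is m – w – co.
m–w: (44 + 2)/472 = 0.0975; w–co: (55 + 2)/472 = 0.1208.
Expected DCO frequency = 0.0975 × 0.1208 ≈ 0.01178; observed = 2/472 ≈ 0.00424.
Coefficient of coincidence = 0.00424/0.01178 ≈ 0.36; interference = 1 − 0.36 = 0.64.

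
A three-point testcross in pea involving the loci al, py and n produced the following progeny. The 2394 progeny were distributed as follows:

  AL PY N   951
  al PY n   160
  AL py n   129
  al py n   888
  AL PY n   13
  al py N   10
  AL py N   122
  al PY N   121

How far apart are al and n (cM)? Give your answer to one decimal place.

The two most frequent reciprocal classes, al py n and AL PY N, are the parental types, so the F1 was al py n / AL PY N.
The two rarest classes, al py N and AL PY n, are the double crossovers. Comparing them with the parentals, only the n allele has switched, so n is the middle locus and the order is al – n – py.
Crossovers in the al–n interval produce the single-crossover classes AL py n and al PY N (129 + 121 = 250) plus the double crossovers (23).
RF(al–n) = (250 + 23) / 2394 = 273/2394 = 0.1140 → 11.4 cM.

11.4 cM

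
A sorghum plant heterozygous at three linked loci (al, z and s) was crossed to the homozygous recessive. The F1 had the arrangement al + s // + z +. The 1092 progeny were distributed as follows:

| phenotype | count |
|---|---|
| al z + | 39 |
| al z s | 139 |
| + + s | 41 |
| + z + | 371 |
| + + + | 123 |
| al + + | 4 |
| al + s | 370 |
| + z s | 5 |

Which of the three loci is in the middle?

The two rarest classes, al + + and + z s, are the double crossovers. Comparing them with the parentals, only the s allele has switched, so s is the middle locus and the order is z – s – al.

s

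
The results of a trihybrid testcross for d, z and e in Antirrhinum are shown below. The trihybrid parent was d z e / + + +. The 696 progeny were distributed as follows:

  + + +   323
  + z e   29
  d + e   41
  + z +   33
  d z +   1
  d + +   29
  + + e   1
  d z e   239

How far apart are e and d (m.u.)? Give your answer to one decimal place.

8.6 m.u.

The two rarest classes, d z + and + + e, are the double crossovers. Comparing them with the parentals, only the e allele has switched, so e is the middle locus and the order is d – e – z.
Crossovers in the d–e interval produce the single-crossover classes + z e and d + + (29 + 29 = 58) plus the double crossovers (2).
RF(d–e) = (58 + 2) / 696 = 60/696 = 0.0862 → 8.6 m.u.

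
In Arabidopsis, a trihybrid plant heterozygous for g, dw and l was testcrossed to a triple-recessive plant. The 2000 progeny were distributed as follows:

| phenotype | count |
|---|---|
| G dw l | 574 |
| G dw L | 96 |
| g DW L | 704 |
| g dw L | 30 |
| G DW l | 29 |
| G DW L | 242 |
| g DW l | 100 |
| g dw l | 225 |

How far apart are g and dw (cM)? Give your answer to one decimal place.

The two most frequent reciprocal classes, G dw l and g DW L, are the parental types, so the F1 was G dw l / g DW L.
The two rarest classes, G DW l and g dw L, are the double crossovers. Comparing them with the parentals, only the dw allele has switched, so dw is the middle locus and the order is g – dw – l.
Crossovers in the g–dw interval produce the single-crossover classes g dw l and G DW L (225 + 242 = 467) plus the double crossovers (59).
RF(g–dw) = (467 + 59) / 2000 = 526/2000 = 0.2630 → 26.3 cM.

26.3 cM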